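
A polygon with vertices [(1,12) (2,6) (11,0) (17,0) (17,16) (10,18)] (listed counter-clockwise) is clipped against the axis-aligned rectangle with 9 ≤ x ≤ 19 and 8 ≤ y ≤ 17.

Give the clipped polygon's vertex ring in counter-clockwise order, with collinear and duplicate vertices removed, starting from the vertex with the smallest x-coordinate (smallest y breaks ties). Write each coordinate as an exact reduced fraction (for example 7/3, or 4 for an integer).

Clipped polygon: [(9,8) (17,8) (17,16) (27/2,17) (9,17)]

1. After x ≥ 9: [(9,52/3) (9,4/3) (11,0) (17,0) (17,16) (10,18)]
2. After x ≤ 19: [(9,52/3) (9,4/3) (11,0) (17,0) (17,16) (10,18)]
3. After y ≥ 8: [(9,52/3) (9,8) (17,8) (17,16) (10,18)]
4. After y ≤ 17: [(9,17) (9,8) (17,8) (17,16) (27/2,17)]
5. Canonical ring: [(9,8) (17,8) (17,16) (27/2,17) (9,17)]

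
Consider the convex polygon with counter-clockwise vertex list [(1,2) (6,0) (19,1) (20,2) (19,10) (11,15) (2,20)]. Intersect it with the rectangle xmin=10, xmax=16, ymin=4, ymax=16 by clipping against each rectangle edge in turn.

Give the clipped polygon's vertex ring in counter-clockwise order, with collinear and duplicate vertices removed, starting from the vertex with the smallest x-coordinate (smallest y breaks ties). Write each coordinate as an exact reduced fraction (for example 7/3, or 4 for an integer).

Clipped polygon: [(10,4) (16,4) (16,95/8) (11,15) (10,140/9)]

1. After x ≥ 10: [(10,4/13) (19,1) (20,2) (19,10) (11,15) (10,140/9)]
2. After x ≤ 16: [(10,4/13) (16,10/13) (16,95/8) (11,15) (10,140/9)]
3. After y ≥ 4: [(10,4) (16,4) (16,95/8) (11,15) (10,140/9)]
4. After y ≤ 16: [(10,4) (16,4) (16,95/8) (11,15) (10,140/9)]
5. Canonical ring: [(10,4) (16,4) (16,95/8) (11,15) (10,140/9)]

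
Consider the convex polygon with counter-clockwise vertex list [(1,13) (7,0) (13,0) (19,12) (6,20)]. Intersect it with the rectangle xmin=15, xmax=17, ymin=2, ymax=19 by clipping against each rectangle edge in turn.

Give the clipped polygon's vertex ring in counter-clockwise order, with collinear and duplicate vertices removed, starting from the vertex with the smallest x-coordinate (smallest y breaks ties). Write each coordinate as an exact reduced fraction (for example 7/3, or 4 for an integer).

Clipped polygon: [(15,4) (17,8) (17,172/13) (15,188/13)]

1. After x ≥ 15: [(15,4) (19,12) (15,188/13)]
2. After x ≤ 17: [(15,4) (17,8) (17,172/13) (15,188/13)]
3. After y ≥ 2: [(15,4) (17,8) (17,172/13) (15,188/13)]
4. After y ≤ 19: [(15,4) (17,8) (17,172/13) (15,188/13)]
5. Canonical ring: [(15,4) (17,8) (17,172/13) (15,188/13)]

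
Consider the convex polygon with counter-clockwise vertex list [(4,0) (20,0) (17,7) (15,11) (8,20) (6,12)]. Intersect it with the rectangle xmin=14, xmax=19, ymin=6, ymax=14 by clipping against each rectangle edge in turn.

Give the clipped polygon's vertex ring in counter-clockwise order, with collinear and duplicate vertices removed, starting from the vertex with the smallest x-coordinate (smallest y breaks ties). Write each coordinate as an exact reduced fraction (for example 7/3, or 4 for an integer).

Clipped polygon: [(14,6) (122/7,6) (17,7) (15,11) (14,86/7)]

1. After x ≥ 14: [(14,0) (20,0) (17,7) (15,11) (14,86/7)]
2. After x ≤ 19: [(14,0) (19,0) (19,7/3) (17,7) (15,11) (14,86/7)]
3. After y ≥ 6: [(14,6) (122/7,6) (17,7) (15,11) (14,86/7)]
4. After y ≤ 14: [(14,6) (122/7,6) (17,7) (15,11) (14,86/7)]
5. Canonical ring: [(14,6) (122/7,6) (17,7) (15,11) (14,86/7)]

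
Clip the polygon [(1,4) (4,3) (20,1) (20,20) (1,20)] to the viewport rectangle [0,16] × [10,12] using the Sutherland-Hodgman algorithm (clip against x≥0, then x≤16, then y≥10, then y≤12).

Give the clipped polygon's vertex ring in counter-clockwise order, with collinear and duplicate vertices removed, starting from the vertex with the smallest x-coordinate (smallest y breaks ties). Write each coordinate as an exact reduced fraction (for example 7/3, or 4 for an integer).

1. After x ≥ 0: [(1,4) (4,3) (20,1) (20,20) (1,20)]
2. After x ≤ 16: [(1,4) (4,3) (16,3/2) (16,20) (1,20)]
3. After y ≥ 10: [(1,10) (16,10) (16,20) (1,20)]
4. After y ≤ 12: [(1,12) (1,10) (16,10) (16,12)]
5. Canonical ring: [(1,10) (16,10) (16,12) (1,12)]

Clipped polygon: [(1,10) (16,10) (16,12) (1,12)]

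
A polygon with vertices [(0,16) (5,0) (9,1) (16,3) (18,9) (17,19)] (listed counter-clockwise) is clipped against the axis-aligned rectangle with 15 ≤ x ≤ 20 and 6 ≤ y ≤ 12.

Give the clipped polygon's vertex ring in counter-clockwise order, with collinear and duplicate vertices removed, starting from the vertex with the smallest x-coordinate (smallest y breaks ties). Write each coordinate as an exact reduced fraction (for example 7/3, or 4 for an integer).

1. After x ≥ 15: [(15,317/17) (15,19/7) (16,3) (18,9) (17,19)]
2. After x ≤ 20: [(15,317/17) (15,19/7) (16,3) (18,9) (17,19)]
3. After y ≥ 6: [(15,317/17) (15,6) (17,6) (18,9) (17,19)]
4. After y ≤ 12: [(15,12) (15,6) (17,6) (18,9) (177/10,12)]
5. Canonical ring: [(15,6) (17,6) (18,9) (177/10,12) (15,12)]

Clipped polygon: [(15,6) (17,6) (18,9) (177/10,12) (15,12)]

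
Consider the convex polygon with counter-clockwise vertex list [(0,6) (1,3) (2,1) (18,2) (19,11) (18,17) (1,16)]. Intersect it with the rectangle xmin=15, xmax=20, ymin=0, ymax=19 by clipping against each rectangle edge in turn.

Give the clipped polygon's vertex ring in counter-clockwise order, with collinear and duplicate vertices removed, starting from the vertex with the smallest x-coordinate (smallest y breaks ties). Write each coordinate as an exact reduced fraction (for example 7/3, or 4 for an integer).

1. After x ≥ 15: [(15,29/16) (18,2) (19,11) (18,17) (15,286/17)]
2. After x ≤ 20: [(15,29/16) (18,2) (19,11) (18,17) (15,286/17)]
3. After y ≥ 0: [(15,29/16) (18,2) (19,11) (18,17) (15,286/17)]
4. After y ≤ 19: [(15,29/16) (18,2) (19,11) (18,17) (15,286/17)]
5. Canonical ring: [(15,29/16) (18,2) (19,11) (18,17) (15,286/17)]

Clipped polygon: [(15,29/16) (18,2) (19,11) (18,17) (15,286/17)]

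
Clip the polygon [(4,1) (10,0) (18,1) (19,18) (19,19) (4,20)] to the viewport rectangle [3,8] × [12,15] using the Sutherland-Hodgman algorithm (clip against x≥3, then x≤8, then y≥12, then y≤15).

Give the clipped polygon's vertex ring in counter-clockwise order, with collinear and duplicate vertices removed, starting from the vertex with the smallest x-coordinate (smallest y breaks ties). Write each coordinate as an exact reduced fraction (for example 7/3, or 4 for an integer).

Clipped polygon: [(4,12) (8,12) (8,15) (4,15)]

1. After x ≥ 3: [(4,1) (10,0) (18,1) (19,18) (19,19) (4,20)]
2. After x ≤ 8: [(4,1) (8,1/3) (8,296/15) (4,20)]
3. After y ≥ 12: [(4,12) (8,12) (8,296/15) (4,20)]
4. After y ≤ 15: [(4,15) (4,12) (8,12) (8,15)]
5. Canonical ring: [(4,12) (8,12) (8,15) (4,15)]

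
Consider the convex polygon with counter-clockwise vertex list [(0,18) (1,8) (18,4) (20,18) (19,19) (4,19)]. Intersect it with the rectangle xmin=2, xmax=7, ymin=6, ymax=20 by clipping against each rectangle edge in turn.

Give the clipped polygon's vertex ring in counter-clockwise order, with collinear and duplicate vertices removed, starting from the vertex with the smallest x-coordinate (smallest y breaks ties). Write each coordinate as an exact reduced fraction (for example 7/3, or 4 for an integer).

Clipped polygon: [(2,132/17) (7,112/17) (7,19) (4,19) (2,37/2)]

1. After x ≥ 2: [(2,37/2) (2,132/17) (18,4) (20,18) (19,19) (4,19)]
2. After x ≤ 7: [(2,37/2) (2,132/17) (7,112/17) (7,19) (4,19)]
3. After y ≥ 6: [(2,37/2) (2,132/17) (7,112/17) (7,19) (4,19)]
4. After y ≤ 20: [(2,37/2) (2,132/17) (7,112/17) (7,19) (4,19)]
5. Canonical ring: [(2,132/17) (7,112/17) (7,19) (4,19) (2,37/2)]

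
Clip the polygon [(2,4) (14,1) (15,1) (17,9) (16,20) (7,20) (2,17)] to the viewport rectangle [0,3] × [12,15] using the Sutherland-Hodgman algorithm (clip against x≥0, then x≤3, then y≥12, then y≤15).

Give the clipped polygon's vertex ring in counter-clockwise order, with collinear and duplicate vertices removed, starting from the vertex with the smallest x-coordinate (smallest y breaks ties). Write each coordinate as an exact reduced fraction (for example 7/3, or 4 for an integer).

1. After x ≥ 0: [(2,4) (14,1) (15,1) (17,9) (16,20) (7,20) (2,17)]
2. After x ≤ 3: [(2,4) (3,15/4) (3,88/5) (2,17)]
3. After y ≥ 12: [(2,12) (3,12) (3,88/5) (2,17)]
4. After y ≤ 15: [(2,15) (2,12) (3,12) (3,15)]
5. Canonical ring: [(2,12) (3,12) (3,15) (2,15)]

Clipped polygon: [(2,12) (3,12) (3,15) (2,15)]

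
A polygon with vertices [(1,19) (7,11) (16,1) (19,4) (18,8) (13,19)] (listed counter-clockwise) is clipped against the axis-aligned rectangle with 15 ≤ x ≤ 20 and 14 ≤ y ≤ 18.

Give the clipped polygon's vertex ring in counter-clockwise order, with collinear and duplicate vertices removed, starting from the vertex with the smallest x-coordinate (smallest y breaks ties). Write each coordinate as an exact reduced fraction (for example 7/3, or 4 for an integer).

1. After x ≥ 15: [(15,19/9) (16,1) (19,4) (18,8) (15,73/5)]
2. After x ≤ 20: [(15,19/9) (16,1) (19,4) (18,8) (15,73/5)]
3. After y ≥ 14: [(15,14) (168/11,14) (15,73/5)]
4. After y ≤ 18: [(15,14) (168/11,14) (15,73/5)]
5. Canonical ring: [(15,14) (168/11,14) (15,73/5)]

Clipped polygon: [(15,14) (168/11,14) (15,73/5)]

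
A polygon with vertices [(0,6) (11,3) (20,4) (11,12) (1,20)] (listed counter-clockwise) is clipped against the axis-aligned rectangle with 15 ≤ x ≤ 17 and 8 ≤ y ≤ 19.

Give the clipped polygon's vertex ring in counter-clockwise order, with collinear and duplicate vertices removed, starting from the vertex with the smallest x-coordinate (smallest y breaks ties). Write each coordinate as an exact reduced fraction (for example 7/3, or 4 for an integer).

Clipped polygon: [(15,8) (31/2,8) (15,76/9)]

1. After x ≥ 15: [(15,31/9) (20,4) (15,76/9)]
2. After x ≤ 17: [(15,31/9) (17,11/3) (17,20/3) (15,76/9)]
3. After y ≥ 8: [(15,8) (31/2,8) (15,76/9)]
4. After y ≤ 19: [(15,8) (31/2,8) (15,76/9)]
5. Canonical ring: [(15,8) (31/2,8) (15,76/9)]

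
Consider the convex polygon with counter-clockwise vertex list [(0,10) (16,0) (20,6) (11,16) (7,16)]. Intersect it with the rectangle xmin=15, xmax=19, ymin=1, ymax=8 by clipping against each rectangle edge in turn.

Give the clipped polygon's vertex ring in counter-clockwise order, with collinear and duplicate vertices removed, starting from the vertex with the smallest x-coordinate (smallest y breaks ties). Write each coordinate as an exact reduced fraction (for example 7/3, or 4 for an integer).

1. After x ≥ 15: [(15,5/8) (16,0) (20,6) (15,104/9)]
2. After x ≤ 19: [(15,5/8) (16,0) (19,9/2) (19,64/9) (15,104/9)]
3. After y ≥ 1: [(15,1) (50/3,1) (19,9/2) (19,64/9) (15,104/9)]
4. After y ≤ 8: [(15,8) (15,1) (50/3,1) (19,9/2) (19,64/9) (91/5,8)]
5. Canonical ring: [(15,1) (50/3,1) (19,9/2) (19,64/9) (91/5,8) (15,8)]

Clipped polygon: [(15,1) (50/3,1) (19,9/2) (19,64/9) (91/5,8) (15,8)]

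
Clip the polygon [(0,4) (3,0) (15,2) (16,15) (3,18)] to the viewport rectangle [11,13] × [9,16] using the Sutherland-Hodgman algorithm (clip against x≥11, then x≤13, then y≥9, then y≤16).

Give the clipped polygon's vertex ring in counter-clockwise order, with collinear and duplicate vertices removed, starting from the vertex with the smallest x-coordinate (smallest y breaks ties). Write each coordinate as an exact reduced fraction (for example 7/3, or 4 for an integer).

Clipped polygon: [(11,9) (13,9) (13,204/13) (35/3,16) (11,16)]

1. After x ≥ 11: [(11,4/3) (15,2) (16,15) (11,210/13)]
2. After x ≤ 13: [(11,4/3) (13,5/3) (13,204/13) (11,210/13)]
3. After y ≥ 9: [(11,9) (13,9) (13,204/13) (11,210/13)]
4. After y ≤ 16: [(11,16) (11,9) (13,9) (13,204/13) (35/3,16)]
5. Canonical ring: [(11,9) (13,9) (13,204/13) (35/3,16) (11,16)]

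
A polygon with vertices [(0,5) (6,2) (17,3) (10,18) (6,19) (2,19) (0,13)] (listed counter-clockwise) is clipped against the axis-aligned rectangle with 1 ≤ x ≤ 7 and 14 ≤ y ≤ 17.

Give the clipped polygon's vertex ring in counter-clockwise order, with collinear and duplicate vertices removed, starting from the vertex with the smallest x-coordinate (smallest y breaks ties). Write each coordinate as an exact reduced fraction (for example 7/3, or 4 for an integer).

1. After x ≥ 1: [(1,9/2) (6,2) (17,3) (10,18) (6,19) (2,19) (1,16)]
2. After x ≤ 7: [(1,9/2) (6,2) (7,23/11) (7,75/4) (6,19) (2,19) (1,16)]
3. After y ≥ 14: [(1,14) (7,14) (7,75/4) (6,19) (2,19) (1,16)]
4. After y ≤ 17: [(1,14) (7,14) (7,17) (4/3,17) (1,16)]
5. Canonical ring: [(1,14) (7,14) (7,17) (4/3,17) (1,16)]

Clipped polygon: [(1,14) (7,14) (7,17) (4/3,17) (1,16)]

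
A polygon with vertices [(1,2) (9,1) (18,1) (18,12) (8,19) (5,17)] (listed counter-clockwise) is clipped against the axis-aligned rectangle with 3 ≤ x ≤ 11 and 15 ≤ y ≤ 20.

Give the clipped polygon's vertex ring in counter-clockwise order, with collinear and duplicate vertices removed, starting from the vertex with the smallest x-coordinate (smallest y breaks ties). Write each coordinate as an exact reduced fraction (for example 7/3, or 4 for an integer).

1. After x ≥ 3: [(3,19/2) (3,7/4) (9,1) (18,1) (18,12) (8,19) (5,17)]
2. After x ≤ 11: [(3,19/2) (3,7/4) (9,1) (11,1) (11,169/10) (8,19) (5,17)]
3. After y ≥ 15: [(67/15,15) (11,15) (11,169/10) (8,19) (5,17)]
4. After y ≤ 20: [(67/15,15) (11,15) (11,169/10) (8,19) (5,17)]
5. Canonical ring: [(67/15,15) (11,15) (11,169/10) (8,19) (5,17)]

Clipped polygon: [(67/15,15) (11,15) (11,169/10) (8,19) (5,17)]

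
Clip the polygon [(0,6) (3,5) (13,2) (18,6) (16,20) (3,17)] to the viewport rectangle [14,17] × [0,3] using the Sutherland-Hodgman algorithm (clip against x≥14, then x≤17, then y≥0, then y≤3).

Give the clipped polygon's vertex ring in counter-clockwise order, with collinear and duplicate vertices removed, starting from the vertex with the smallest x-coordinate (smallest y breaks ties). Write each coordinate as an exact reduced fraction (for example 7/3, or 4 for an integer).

1. After x ≥ 14: [(14,14/5) (18,6) (16,20) (14,254/13)]
2. After x ≤ 17: [(14,14/5) (17,26/5) (17,13) (16,20) (14,254/13)]
3. After y ≥ 0: [(14,14/5) (17,26/5) (17,13) (16,20) (14,254/13)]
4. After y ≤ 3: [(14,3) (14,14/5) (57/4,3)]
5. Canonical ring: [(14,14/5) (57/4,3) (14,3)]

Clipped polygon: [(14,14/5) (57/4,3) (14,3)]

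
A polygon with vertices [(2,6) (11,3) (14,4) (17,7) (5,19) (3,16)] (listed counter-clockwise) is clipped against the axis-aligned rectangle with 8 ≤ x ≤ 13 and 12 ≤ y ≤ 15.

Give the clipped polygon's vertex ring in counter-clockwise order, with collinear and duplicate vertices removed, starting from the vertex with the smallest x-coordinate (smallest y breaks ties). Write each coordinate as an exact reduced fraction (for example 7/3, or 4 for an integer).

1. After x ≥ 8: [(8,4) (11,3) (14,4) (17,7) (8,16)]
2. After x ≤ 13: [(8,4) (11,3) (13,11/3) (13,11) (8,16)]
3. After y ≥ 12: [(8,12) (12,12) (8,16)]
4. After y ≤ 15: [(8,15) (8,12) (12,12) (9,15)]
5. Canonical ring: [(8,12) (12,12) (9,15) (8,15)]

Clipped polygon: [(8,12) (12,12) (9,15) (8,15)]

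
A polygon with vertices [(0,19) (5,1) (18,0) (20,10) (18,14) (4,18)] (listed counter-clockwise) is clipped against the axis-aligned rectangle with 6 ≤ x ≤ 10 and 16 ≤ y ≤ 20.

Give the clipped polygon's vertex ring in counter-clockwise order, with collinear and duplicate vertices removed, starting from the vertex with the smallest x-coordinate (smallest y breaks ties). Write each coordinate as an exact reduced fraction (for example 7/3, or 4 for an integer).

1. After x ≥ 6: [(6,12/13) (18,0) (20,10) (18,14) (6,122/7)]
2. After x ≤ 10: [(6,12/13) (10,8/13) (10,114/7) (6,122/7)]
3. After y ≥ 16: [(6,16) (10,16) (10,114/7) (6,122/7)]
4. After y ≤ 20: [(6,16) (10,16) (10,114/7) (6,122/7)]
5. Canonical ring: [(6,16) (10,16) (10,114/7) (6,122/7)]

Clipped polygon: [(6,16) (10,16) (10,114/7) (6,122/7)]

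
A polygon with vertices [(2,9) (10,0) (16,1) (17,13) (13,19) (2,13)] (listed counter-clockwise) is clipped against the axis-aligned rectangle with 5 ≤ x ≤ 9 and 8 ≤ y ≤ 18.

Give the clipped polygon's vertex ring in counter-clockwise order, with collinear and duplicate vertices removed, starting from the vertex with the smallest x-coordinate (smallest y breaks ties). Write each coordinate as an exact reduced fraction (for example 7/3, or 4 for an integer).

1. After x ≥ 5: [(5,45/8) (10,0) (16,1) (17,13) (13,19) (5,161/11)]
2. After x ≤ 9: [(5,45/8) (9,9/8) (9,185/11) (5,161/11)]
3. After y ≥ 8: [(5,8) (9,8) (9,185/11) (5,161/11)]
4. After y ≤ 18: [(5,8) (9,8) (9,185/11) (5,161/11)]
5. Canonical ring: [(5,8) (9,8) (9,185/11) (5,161/11)]

Clipped polygon: [(5,8) (9,8) (9,185/11) (5,161/11)]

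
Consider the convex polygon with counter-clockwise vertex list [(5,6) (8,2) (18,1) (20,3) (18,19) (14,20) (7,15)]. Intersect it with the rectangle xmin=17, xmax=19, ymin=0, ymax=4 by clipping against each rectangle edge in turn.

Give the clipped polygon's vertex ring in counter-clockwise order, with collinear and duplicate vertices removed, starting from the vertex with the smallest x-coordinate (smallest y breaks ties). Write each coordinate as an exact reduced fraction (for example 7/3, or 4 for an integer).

1. After x ≥ 17: [(17,11/10) (18,1) (20,3) (18,19) (17,77/4)]
2. After x ≤ 19: [(17,11/10) (18,1) (19,2) (19,11) (18,19) (17,77/4)]
3. After y ≥ 0: [(17,11/10) (18,1) (19,2) (19,11) (18,19) (17,77/4)]
4. After y ≤ 4: [(17,4) (17,11/10) (18,1) (19,2) (19,4)]
5. Canonical ring: [(17,11/10) (18,1) (19,2) (19,4) (17,4)]

Clipped polygon: [(17,11/10) (18,1) (19,2) (19,4) (17,4)]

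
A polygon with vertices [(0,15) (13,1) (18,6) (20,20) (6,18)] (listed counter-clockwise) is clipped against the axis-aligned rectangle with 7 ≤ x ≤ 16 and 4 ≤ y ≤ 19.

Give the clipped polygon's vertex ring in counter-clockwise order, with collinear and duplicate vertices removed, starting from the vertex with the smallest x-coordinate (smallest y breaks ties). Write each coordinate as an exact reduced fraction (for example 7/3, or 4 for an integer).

1. After x ≥ 7: [(7,97/13) (13,1) (18,6) (20,20) (7,127/7)]
2. After x ≤ 16: [(7,97/13) (13,1) (16,4) (16,136/7) (7,127/7)]
3. After y ≥ 4: [(7,97/13) (143/14,4) (16,4) (16,4) (16,136/7) (7,127/7)]
4. After y ≤ 19: [(7,97/13) (143/14,4) (16,4) (16,4) (16,19) (13,19) (7,127/7)]
5. Canonical ring: [(7,97/13) (143/14,4) (16,4) (16,19) (13,19) (7,127/7)]

Clipped polygon: [(7,97/13) (143/14,4) (16,4) (16,19) (13,19) (7,127/7)]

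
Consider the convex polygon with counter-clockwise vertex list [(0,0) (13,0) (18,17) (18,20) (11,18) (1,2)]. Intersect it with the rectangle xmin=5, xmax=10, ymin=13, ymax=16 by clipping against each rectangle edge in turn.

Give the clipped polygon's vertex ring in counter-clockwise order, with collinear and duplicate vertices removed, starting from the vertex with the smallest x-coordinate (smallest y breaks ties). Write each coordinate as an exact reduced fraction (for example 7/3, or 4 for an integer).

Clipped polygon: [(63/8,13) (10,13) (10,16) (39/4,16)]

1. After x ≥ 5: [(5,0) (13,0) (18,17) (18,20) (11,18) (5,42/5)]
2. After x ≤ 10: [(5,0) (10,0) (10,82/5) (5,42/5)]
3. After y ≥ 13: [(10,13) (10,82/5) (63/8,13)]
4. After y ≤ 16: [(10,13) (10,16) (39/4,16) (63/8,13)]
5. Canonical ring: [(63/8,13) (10,13) (10,16) (39/4,16)]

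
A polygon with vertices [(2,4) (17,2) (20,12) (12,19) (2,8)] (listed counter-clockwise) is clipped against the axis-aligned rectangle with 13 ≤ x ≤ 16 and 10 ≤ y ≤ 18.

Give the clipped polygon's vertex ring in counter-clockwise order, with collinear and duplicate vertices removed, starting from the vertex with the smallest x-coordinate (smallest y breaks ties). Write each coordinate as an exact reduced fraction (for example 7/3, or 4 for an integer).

1. After x ≥ 13: [(13,38/15) (17,2) (20,12) (13,145/8)]
2. After x ≤ 16: [(13,38/15) (16,32/15) (16,31/2) (13,145/8)]
3. After y ≥ 10: [(13,10) (16,10) (16,31/2) (13,145/8)]
4. After y ≤ 18: [(13,18) (13,10) (16,10) (16,31/2) (92/7,18)]
5. Canonical ring: [(13,10) (16,10) (16,31/2) (92/7,18) (13,18)]

Clipped polygon: [(13,10) (16,10) (16,31/2) (92/7,18) (13,18)]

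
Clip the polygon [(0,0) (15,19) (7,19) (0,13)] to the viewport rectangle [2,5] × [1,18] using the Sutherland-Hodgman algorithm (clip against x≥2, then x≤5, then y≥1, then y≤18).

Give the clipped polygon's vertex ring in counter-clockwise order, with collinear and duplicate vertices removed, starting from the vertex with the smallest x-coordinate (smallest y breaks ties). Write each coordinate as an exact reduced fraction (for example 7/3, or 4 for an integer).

1. After x ≥ 2: [(2,38/15) (15,19) (7,19) (2,103/7)]
2. After x ≤ 5: [(2,38/15) (5,19/3) (5,121/7) (2,103/7)]
3. After y ≥ 1: [(2,38/15) (5,19/3) (5,121/7) (2,103/7)]
4. After y ≤ 18: [(2,38/15) (5,19/3) (5,121/7) (2,103/7)]
5. Canonical ring: [(2,38/15) (5,19/3) (5,121/7) (2,103/7)]

Clipped polygon: [(2,38/15) (5,19/3) (5,121/7) (2,103/7)]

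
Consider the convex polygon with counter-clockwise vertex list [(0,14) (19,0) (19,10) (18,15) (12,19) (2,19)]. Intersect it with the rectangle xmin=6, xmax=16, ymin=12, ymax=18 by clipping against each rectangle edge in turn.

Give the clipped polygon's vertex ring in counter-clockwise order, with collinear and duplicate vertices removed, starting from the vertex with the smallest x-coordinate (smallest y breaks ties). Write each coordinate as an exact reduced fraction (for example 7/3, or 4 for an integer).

Clipped polygon: [(6,12) (16,12) (16,49/3) (27/2,18) (6,18)]

1. After x ≥ 6: [(6,182/19) (19,0) (19,10) (18,15) (12,19) (6,19)]
2. After x ≤ 16: [(6,182/19) (16,42/19) (16,49/3) (12,19) (6,19)]
3. After y ≥ 12: [(6,12) (16,12) (16,49/3) (12,19) (6,19)]
4. After y ≤ 18: [(6,18) (6,12) (16,12) (16,49/3) (27/2,18)]
5. Canonical ring: [(6,12) (16,12) (16,49/3) (27/2,18) (6,18)]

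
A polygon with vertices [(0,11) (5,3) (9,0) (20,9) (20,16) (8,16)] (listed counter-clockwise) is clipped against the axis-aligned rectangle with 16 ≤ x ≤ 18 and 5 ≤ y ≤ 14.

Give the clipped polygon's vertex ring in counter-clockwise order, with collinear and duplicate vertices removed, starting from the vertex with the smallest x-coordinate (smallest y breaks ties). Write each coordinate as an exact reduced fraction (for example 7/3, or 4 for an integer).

1. After x ≥ 16: [(16,63/11) (20,9) (20,16) (16,16)]
2. After x ≤ 18: [(16,63/11) (18,81/11) (18,16) (16,16)]
3. After y ≥ 5: [(16,63/11) (18,81/11) (18,16) (16,16)]
4. After y ≤ 14: [(16,14) (16,63/11) (18,81/11) (18,14)]
5. Canonical ring: [(16,63/11) (18,81/11) (18,14) (16,14)]

Clipped polygon: [(16,63/11) (18,81/11) (18,14) (16,14)]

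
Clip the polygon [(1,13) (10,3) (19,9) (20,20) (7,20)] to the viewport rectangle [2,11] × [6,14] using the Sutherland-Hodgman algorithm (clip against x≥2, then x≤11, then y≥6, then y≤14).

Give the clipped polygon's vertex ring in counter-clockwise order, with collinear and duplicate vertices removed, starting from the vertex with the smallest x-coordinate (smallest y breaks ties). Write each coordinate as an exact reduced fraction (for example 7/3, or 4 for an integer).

Clipped polygon: [(2,107/9) (73/10,6) (11,6) (11,14) (2,14)]

1. After x ≥ 2: [(2,85/6) (2,107/9) (10,3) (19,9) (20,20) (7,20)]
2. After x ≤ 11: [(2,85/6) (2,107/9) (10,3) (11,11/3) (11,20) (7,20)]
3. After y ≥ 6: [(2,85/6) (2,107/9) (73/10,6) (11,6) (11,20) (7,20)]
4. After y ≤ 14: [(2,14) (2,107/9) (73/10,6) (11,6) (11,14)]
5. Canonical ring: [(2,107/9) (73/10,6) (11,6) (11,14) (2,14)]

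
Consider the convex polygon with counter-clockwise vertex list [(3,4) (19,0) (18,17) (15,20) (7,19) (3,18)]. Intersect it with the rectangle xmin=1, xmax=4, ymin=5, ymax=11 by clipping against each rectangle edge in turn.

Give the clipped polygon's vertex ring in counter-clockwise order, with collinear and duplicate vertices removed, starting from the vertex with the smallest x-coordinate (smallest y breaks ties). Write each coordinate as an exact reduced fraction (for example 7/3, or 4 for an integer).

1. After x ≥ 1: [(3,4) (19,0) (18,17) (15,20) (7,19) (3,18)]
2. After x ≤ 4: [(3,4) (4,15/4) (4,73/4) (3,18)]
3. After y ≥ 5: [(3,5) (4,5) (4,73/4) (3,18)]
4. After y ≤ 11: [(3,11) (3,5) (4,5) (4,11)]
5. Canonical ring: [(3,5) (4,5) (4,11) (3,11)]

Clipped polygon: [(3,5) (4,5) (4,11) (3,11)]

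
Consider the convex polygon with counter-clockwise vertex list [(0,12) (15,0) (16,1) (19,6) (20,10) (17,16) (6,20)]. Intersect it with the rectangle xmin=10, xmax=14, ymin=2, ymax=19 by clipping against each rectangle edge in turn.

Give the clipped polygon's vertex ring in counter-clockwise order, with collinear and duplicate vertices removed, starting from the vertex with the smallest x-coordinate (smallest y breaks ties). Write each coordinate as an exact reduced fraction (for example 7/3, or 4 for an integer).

1. After x ≥ 10: [(10,4) (15,0) (16,1) (19,6) (20,10) (17,16) (10,204/11)]
2. After x ≤ 14: [(10,4) (14,4/5) (14,188/11) (10,204/11)]
3. After y ≥ 2: [(10,4) (25/2,2) (14,2) (14,188/11) (10,204/11)]
4. After y ≤ 19: [(10,4) (25/2,2) (14,2) (14,188/11) (10,204/11)]
5. Canonical ring: [(10,4) (25/2,2) (14,2) (14,188/11) (10,204/11)]

Clipped polygon: [(10,4) (25/2,2) (14,2) (14,188/11) (10,204/11)]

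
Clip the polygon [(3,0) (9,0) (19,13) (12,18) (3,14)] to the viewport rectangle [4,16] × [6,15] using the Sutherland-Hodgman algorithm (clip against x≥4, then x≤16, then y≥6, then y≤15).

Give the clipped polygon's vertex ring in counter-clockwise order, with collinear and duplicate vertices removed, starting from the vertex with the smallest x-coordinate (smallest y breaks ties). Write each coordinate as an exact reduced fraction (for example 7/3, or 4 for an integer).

Clipped polygon: [(4,6) (177/13,6) (16,91/10) (16,15) (21/4,15) (4,130/9)]

1. After x ≥ 4: [(4,0) (9,0) (19,13) (12,18) (4,130/9)]
2. After x ≤ 16: [(4,0) (9,0) (16,91/10) (16,106/7) (12,18) (4,130/9)]
3. After y ≥ 6: [(4,6) (177/13,6) (16,91/10) (16,106/7) (12,18) (4,130/9)]
4. After y ≤ 15: [(4,6) (177/13,6) (16,91/10) (16,15) (21/4,15) (4,130/9)]
5. Canonical ring: [(4,6) (177/13,6) (16,91/10) (16,15) (21/4,15) (4,130/9)]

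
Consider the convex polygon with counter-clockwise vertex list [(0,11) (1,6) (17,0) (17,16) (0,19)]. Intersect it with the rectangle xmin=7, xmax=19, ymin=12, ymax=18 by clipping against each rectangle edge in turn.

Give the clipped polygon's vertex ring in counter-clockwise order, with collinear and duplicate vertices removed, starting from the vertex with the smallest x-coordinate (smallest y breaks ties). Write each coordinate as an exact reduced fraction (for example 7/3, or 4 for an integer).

Clipped polygon: [(7,12) (17,12) (17,16) (7,302/17)]

1. After x ≥ 7: [(7,15/4) (17,0) (17,16) (7,302/17)]
2. After x ≤ 19: [(7,15/4) (17,0) (17,16) (7,302/17)]
3. After y ≥ 12: [(7,12) (17,12) (17,16) (7,302/17)]
4. After y ≤ 18: [(7,12) (17,12) (17,16) (7,302/17)]
5. Canonical ring: [(7,12) (17,12) (17,16) (7,302/17)]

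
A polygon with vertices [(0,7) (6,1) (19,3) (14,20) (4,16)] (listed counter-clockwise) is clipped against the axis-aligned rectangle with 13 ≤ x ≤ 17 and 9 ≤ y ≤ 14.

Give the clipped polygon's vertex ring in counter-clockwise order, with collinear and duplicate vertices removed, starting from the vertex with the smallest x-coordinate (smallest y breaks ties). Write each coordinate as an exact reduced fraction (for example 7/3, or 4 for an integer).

1. After x ≥ 13: [(13,27/13) (19,3) (14,20) (13,98/5)]
2. After x ≤ 17: [(13,27/13) (17,35/13) (17,49/5) (14,20) (13,98/5)]
3. After y ≥ 9: [(13,9) (17,9) (17,49/5) (14,20) (13,98/5)]
4. After y ≤ 14: [(13,14) (13,9) (17,9) (17,49/5) (268/17,14)]
5. Canonical ring: [(13,9) (17,9) (17,49/5) (268/17,14) (13,14)]

Clipped polygon: [(13,9) (17,9) (17,49/5) (268/17,14) (13,14)]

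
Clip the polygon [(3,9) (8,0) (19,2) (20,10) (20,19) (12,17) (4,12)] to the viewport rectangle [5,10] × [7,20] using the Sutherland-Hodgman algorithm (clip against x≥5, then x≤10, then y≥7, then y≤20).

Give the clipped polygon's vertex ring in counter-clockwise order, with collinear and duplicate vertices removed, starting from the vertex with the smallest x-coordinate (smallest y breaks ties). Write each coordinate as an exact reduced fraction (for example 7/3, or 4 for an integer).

1. After x ≥ 5: [(5,27/5) (8,0) (19,2) (20,10) (20,19) (12,17) (5,101/8)]
2. After x ≤ 10: [(5,27/5) (8,0) (10,4/11) (10,63/4) (5,101/8)]
3. After y ≥ 7: [(5,7) (10,7) (10,63/4) (5,101/8)]
4. After y ≤ 20: [(5,7) (10,7) (10,63/4) (5,101/8)]
5. Canonical ring: [(5,7) (10,7) (10,63/4) (5,101/8)]

Clipped polygon: [(5,7) (10,7) (10,63/4) (5,101/8)]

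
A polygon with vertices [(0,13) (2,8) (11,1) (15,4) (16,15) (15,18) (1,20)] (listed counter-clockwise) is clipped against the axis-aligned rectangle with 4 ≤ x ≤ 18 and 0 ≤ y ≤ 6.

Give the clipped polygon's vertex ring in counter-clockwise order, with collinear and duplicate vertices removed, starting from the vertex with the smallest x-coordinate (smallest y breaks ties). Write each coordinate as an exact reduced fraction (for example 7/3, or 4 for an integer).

Clipped polygon: [(32/7,6) (11,1) (15,4) (167/11,6)]

1. After x ≥ 4: [(4,58/9) (11,1) (15,4) (16,15) (15,18) (4,137/7)]
2. After x ≤ 18: [(4,58/9) (11,1) (15,4) (16,15) (15,18) (4,137/7)]
3. After y ≥ 0: [(4,58/9) (11,1) (15,4) (16,15) (15,18) (4,137/7)]
4. After y ≤ 6: [(32/7,6) (11,1) (15,4) (167/11,6)]
5. Canonical ring: [(32/7,6) (11,1) (15,4) (167/11,6)]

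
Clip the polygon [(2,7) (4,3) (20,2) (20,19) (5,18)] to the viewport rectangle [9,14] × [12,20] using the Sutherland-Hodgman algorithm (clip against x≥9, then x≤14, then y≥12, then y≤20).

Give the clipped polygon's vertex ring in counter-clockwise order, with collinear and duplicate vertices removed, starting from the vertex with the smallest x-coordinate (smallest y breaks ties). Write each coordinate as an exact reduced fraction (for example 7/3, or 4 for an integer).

1. After x ≥ 9: [(9,43/16) (20,2) (20,19) (9,274/15)]
2. After x ≤ 14: [(9,43/16) (14,19/8) (14,93/5) (9,274/15)]
3. After y ≥ 12: [(9,12) (14,12) (14,93/5) (9,274/15)]
4. After y ≤ 20: [(9,12) (14,12) (14,93/5) (9,274/15)]
5. Canonical ring: [(9,12) (14,12) (14,93/5) (9,274/15)]

Clipped polygon: [(9,12) (14,12) (14,93/5) (9,274/15)]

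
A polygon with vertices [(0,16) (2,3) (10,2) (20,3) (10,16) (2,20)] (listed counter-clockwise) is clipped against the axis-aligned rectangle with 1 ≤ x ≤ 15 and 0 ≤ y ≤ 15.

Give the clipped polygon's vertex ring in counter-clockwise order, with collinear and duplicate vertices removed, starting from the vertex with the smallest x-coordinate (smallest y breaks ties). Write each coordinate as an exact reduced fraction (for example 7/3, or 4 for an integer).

1. After x ≥ 1: [(1,18) (1,19/2) (2,3) (10,2) (20,3) (10,16) (2,20)]
2. After x ≤ 15: [(1,18) (1,19/2) (2,3) (10,2) (15,5/2) (15,19/2) (10,16) (2,20)]
3. After y ≥ 0: [(1,18) (1,19/2) (2,3) (10,2) (15,5/2) (15,19/2) (10,16) (2,20)]
4. After y ≤ 15: [(1,15) (1,19/2) (2,3) (10,2) (15,5/2) (15,19/2) (140/13,15)]
5. Canonical ring: [(1,19/2) (2,3) (10,2) (15,5/2) (15,19/2) (140/13,15) (1,15)]

Clipped polygon: [(1,19/2) (2,3) (10,2) (15,5/2) (15,19/2) (140/13,15) (1,15)]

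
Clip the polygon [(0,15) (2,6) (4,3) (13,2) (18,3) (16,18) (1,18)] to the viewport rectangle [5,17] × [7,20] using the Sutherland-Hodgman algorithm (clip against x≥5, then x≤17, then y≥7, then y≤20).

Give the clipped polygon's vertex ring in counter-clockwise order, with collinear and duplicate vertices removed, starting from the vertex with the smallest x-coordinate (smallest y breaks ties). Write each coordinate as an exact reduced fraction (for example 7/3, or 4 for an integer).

1. After x ≥ 5: [(5,26/9) (13,2) (18,3) (16,18) (5,18)]
2. After x ≤ 17: [(5,26/9) (13,2) (17,14/5) (17,21/2) (16,18) (5,18)]
3. After y ≥ 7: [(5,7) (17,7) (17,21/2) (16,18) (5,18)]
4. After y ≤ 20: [(5,7) (17,7) (17,21/2) (16,18) (5,18)]
5. Canonical ring: [(5,7) (17,7) (17,21/2) (16,18) (5,18)]

Clipped polygon: [(5,7) (17,7) (17,21/2) (16,18) (5,18)]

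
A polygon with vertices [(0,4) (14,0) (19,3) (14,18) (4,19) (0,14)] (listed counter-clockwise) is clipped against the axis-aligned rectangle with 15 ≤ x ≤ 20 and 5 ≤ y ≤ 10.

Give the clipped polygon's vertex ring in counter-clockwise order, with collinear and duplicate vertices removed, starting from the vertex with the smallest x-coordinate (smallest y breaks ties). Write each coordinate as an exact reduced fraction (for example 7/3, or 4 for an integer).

1. After x ≥ 15: [(15,3/5) (19,3) (15,15)]
2. After x ≤ 20: [(15,3/5) (19,3) (15,15)]
3. After y ≥ 5: [(15,5) (55/3,5) (15,15)]
4. After y ≤ 10: [(15,10) (15,5) (55/3,5) (50/3,10)]
5. Canonical ring: [(15,5) (55/3,5) (50/3,10) (15,10)]

Clipped polygon: [(15,5) (55/3,5) (50/3,10) (15,10)]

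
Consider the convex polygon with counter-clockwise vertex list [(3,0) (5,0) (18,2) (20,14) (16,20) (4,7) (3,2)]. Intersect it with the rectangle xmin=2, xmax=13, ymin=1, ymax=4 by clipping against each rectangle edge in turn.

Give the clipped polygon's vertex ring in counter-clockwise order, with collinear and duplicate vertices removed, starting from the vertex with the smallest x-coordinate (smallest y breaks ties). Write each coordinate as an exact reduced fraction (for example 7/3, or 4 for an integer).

1. After x ≥ 2: [(3,0) (5,0) (18,2) (20,14) (16,20) (4,7) (3,2)]
2. After x ≤ 13: [(3,0) (5,0) (13,16/13) (13,67/4) (4,7) (3,2)]
3. After y ≥ 1: [(3,1) (23/2,1) (13,16/13) (13,67/4) (4,7) (3,2)]
4. After y ≤ 4: [(3,1) (23/2,1) (13,16/13) (13,4) (17/5,4) (3,2)]
5. Canonical ring: [(3,1) (23/2,1) (13,16/13) (13,4) (17/5,4) (3,2)]

Clipped polygon: [(3,1) (23/2,1) (13,16/13) (13,4) (17/5,4) (3,2)]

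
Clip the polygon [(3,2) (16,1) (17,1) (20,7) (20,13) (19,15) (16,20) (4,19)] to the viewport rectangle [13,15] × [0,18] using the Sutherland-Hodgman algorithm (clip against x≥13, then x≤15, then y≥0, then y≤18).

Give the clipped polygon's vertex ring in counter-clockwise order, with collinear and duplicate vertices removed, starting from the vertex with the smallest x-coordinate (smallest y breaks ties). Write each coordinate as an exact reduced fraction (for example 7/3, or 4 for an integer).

Clipped polygon: [(13,16/13) (15,14/13) (15,18) (13,18)]

1. After x ≥ 13: [(13,16/13) (16,1) (17,1) (20,7) (20,13) (19,15) (16,20) (13,79/4)]
2. After x ≤ 15: [(13,16/13) (15,14/13) (15,239/12) (13,79/4)]
3. After y ≥ 0: [(13,16/13) (15,14/13) (15,239/12) (13,79/4)]
4. After y ≤ 18: [(13,18) (13,16/13) (15,14/13) (15,18)]
5. Canonical ring: [(13,16/13) (15,14/13) (15,18) (13,18)]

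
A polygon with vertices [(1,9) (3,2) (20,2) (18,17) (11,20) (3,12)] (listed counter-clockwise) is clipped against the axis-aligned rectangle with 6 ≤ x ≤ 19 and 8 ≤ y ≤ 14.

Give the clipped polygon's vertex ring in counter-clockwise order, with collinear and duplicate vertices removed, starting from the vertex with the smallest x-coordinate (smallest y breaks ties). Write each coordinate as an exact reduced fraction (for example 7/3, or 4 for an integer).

Clipped polygon: [(6,8) (19,8) (19,19/2) (92/5,14) (6,14)]

1. After x ≥ 6: [(6,2) (20,2) (18,17) (11,20) (6,15)]
2. After x ≤ 19: [(6,2) (19,2) (19,19/2) (18,17) (11,20) (6,15)]
3. After y ≥ 8: [(6,8) (19,8) (19,19/2) (18,17) (11,20) (6,15)]
4. After y ≤ 14: [(6,14) (6,8) (19,8) (19,19/2) (92/5,14)]
5. Canonical ring: [(6,8) (19,8) (19,19/2) (92/5,14) (6,14)]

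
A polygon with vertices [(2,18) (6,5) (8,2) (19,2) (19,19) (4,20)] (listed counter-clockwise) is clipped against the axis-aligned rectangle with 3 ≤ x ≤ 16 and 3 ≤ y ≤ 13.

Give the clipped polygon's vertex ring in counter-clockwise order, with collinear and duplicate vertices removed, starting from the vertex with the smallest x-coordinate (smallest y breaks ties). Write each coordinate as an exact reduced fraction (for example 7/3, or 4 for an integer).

1. After x ≥ 3: [(3,19) (3,59/4) (6,5) (8,2) (19,2) (19,19) (4,20)]
2. After x ≤ 16: [(3,19) (3,59/4) (6,5) (8,2) (16,2) (16,96/5) (4,20)]
3. After y ≥ 3: [(3,19) (3,59/4) (6,5) (22/3,3) (16,3) (16,96/5) (4,20)]
4. After y ≤ 13: [(46/13,13) (6,5) (22/3,3) (16,3) (16,13)]
5. Canonical ring: [(46/13,13) (6,5) (22/3,3) (16,3) (16,13)]

Clipped polygon: [(46/13,13) (6,5) (22/3,3) (16,3) (16,13)]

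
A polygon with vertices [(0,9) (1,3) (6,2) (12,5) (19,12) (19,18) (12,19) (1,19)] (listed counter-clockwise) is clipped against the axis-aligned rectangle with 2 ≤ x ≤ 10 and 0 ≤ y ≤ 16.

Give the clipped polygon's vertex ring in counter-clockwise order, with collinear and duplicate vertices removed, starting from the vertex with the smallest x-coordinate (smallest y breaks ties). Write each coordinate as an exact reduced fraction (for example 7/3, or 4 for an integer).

Clipped polygon: [(2,14/5) (6,2) (10,4) (10,16) (2,16)]

1. After x ≥ 2: [(2,14/5) (6,2) (12,5) (19,12) (19,18) (12,19) (2,19)]
2. After x ≤ 10: [(2,14/5) (6,2) (10,4) (10,19) (2,19)]
3. After y ≥ 0: [(2,14/5) (6,2) (10,4) (10,19) (2,19)]
4. After y ≤ 16: [(2,16) (2,14/5) (6,2) (10,4) (10,16)]
5. Canonical ring: [(2,14/5) (6,2) (10,4) (10,16) (2,16)]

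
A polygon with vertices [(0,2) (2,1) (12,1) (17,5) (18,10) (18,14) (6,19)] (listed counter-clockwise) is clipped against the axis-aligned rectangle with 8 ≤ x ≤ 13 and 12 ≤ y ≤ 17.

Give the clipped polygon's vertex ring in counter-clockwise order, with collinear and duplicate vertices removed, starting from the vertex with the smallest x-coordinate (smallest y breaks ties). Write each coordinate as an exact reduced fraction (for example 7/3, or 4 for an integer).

Clipped polygon: [(8,12) (13,12) (13,193/12) (54/5,17) (8,17)]

1. After x ≥ 8: [(8,1) (12,1) (17,5) (18,10) (18,14) (8,109/6)]
2. After x ≤ 13: [(8,1) (12,1) (13,9/5) (13,193/12) (8,109/6)]
3. After y ≥ 12: [(8,12) (13,12) (13,193/12) (8,109/6)]
4. After y ≤ 17: [(8,17) (8,12) (13,12) (13,193/12) (54/5,17)]
5. Canonical ring: [(8,12) (13,12) (13,193/12) (54/5,17) (8,17)]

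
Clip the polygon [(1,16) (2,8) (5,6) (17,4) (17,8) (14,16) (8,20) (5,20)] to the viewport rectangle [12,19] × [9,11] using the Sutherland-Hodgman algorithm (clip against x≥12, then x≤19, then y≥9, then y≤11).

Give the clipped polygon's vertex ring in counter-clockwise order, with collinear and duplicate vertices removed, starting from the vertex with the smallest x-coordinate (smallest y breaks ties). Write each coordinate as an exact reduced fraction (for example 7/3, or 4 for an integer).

Clipped polygon: [(12,9) (133/8,9) (127/8,11) (12,11)]

1. After x ≥ 12: [(12,29/6) (17,4) (17,8) (14,16) (12,52/3)]
2. After x ≤ 19: [(12,29/6) (17,4) (17,8) (14,16) (12,52/3)]
3. After y ≥ 9: [(12,9) (133/8,9) (14,16) (12,52/3)]
4. After y ≤ 11: [(12,11) (12,9) (133/8,9) (127/8,11)]
5. Canonical ring: [(12,9) (133/8,9) (127/8,11) (12,11)]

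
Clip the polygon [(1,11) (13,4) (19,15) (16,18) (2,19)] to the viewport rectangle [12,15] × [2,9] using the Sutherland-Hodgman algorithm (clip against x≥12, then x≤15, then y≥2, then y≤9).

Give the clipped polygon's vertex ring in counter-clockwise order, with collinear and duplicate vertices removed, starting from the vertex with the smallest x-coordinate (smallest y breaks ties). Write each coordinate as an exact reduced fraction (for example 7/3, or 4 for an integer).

Clipped polygon: [(12,55/12) (13,4) (15,23/3) (15,9) (12,9)]

1. After x ≥ 12: [(12,55/12) (13,4) (19,15) (16,18) (12,128/7)]
2. After x ≤ 15: [(12,55/12) (13,4) (15,23/3) (15,253/14) (12,128/7)]
3. After y ≥ 2: [(12,55/12) (13,4) (15,23/3) (15,253/14) (12,128/7)]
4. After y ≤ 9: [(12,9) (12,55/12) (13,4) (15,23/3) (15,9)]
5. Canonical ring: [(12,55/12) (13,4) (15,23/3) (15,9) (12,9)]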